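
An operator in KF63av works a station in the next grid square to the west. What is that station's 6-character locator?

KF53xv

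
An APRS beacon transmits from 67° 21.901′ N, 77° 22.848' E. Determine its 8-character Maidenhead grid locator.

MP87qi57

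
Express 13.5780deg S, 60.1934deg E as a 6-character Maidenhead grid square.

Add 180° to longitude and 90° to latitude: 240.1934, 76.4220.
Field (20°×10°, letters A–R): 240.1934/20 → 12 → M, 76.4220/10 → 7 → H; chars MH.
Square (2°×1°, digits 0–9): 0.1934/2 → 0, 6.4220/1 → 6; chars 06.
Subsquare (5′×2.5′, letters a–x): 0.1934/0.0833333 → 2 → c, 0.4220/0.0416667 → 10 → k; chars ck.

MH06ck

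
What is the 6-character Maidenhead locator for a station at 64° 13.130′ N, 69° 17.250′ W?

FP54if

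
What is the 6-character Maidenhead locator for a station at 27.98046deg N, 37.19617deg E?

KL87ox

Add 180° to longitude and 90° to latitude: 217.1962, 117.9805.
Field: lon ⌊217.1962/20⌋ = 10 → K; lat ⌊117.9805/10⌋ = 11 → L.
Square: lon ⌊17.1962/2⌋ = 8; lat ⌊7.9805/1⌋ = 7.
Subsquare: lon ⌊1.1962/0.0833333⌋ = 14 → o; lat ⌊0.9805/0.0416667⌋ = 23 → x.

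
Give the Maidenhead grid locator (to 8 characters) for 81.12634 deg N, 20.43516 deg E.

KR01fd20

Offset from 180°W / 90°S: lon 200.43516°, lat 171.12634°.
Field: lon ⌊200.43516/20⌋ = 10 → K; lat ⌊171.12634/10⌋ = 17 → R.
Square: lon ⌊0.43516/2⌋ = 0; lat ⌊1.12634/1⌋ = 1.
Subsquare: lon ⌊0.43516/0.0833333⌋ = 5 → f; lat ⌊0.12634/0.0416667⌋ = 3 → d.
Extended square: lon ⌊0.01849/0.00833333⌋ = 2; lat ⌊0.00134/0.00416667⌋ = 0.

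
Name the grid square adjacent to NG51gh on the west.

Longitude subsquare g = 6; −1 → 5 = f.
The latitude characters are unchanged.

NG51fh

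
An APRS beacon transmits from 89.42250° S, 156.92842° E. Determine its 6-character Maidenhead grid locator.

QA80ln

Shift to the Maidenhead origin (180°W, 90°S): lon 336.9284, lat 0.5775.
Field: lon ⌊336.9284/20⌋ = 16 → Q; lat ⌊0.5775/10⌋ = 0 → A.
Square: lon ⌊16.9284/2⌋ = 8; lat ⌊0.5775/1⌋ = 0.
Subsquare: lon ⌊0.9284/0.0833333⌋ = 11 → l; lat ⌊0.5775/0.0416667⌋ = 13 → n.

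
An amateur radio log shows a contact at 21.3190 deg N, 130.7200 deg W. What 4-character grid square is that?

CL41

Offset from 180°W / 90°S: lon 49.28°, lat 111.32°.
Field: lon ⌊49.28/20⌋ = 2 → C; lat ⌊111.32/10⌋ = 11 → L.
Square: lon ⌊9.28/2⌋ = 4; lat ⌊1.32/1⌋ = 1.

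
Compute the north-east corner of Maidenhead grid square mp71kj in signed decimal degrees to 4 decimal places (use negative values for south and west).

Field M=12, P=15: +12·20° lon, +15·10° lat → SW at lon 60°, lat 60°.
Square 7, 1: +7·2° lon, +1·1° lat → SW at lon 74°, lat 61°.
Subsquare k=10, j=9: +10·0.0833333° lon, +9·0.0416667° lat → SW at lon 74.8333°, lat 61.375°.
Cell spans 0.0833333° lon × 0.0416667° lat. NE corner is SW corner plus one full cell.
latitude 61.4167, longitude 74.9167.

61.4167, 74.9167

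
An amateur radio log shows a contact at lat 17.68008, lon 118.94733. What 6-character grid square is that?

OK97lq

Shift to the Maidenhead origin (180°W, 90°S): lon 298.9473, lat 107.6801.
Field: lon ⌊298.9473/20⌋ = 14 → O; lat ⌊107.6801/10⌋ = 10 → K.
Square: lon ⌊18.9473/2⌋ = 9; lat ⌊7.6801/1⌋ = 7.
Subsquare: lon ⌊0.9473/0.0833333⌋ = 11 → l; lat ⌊0.6801/0.0416667⌋ = 16 → q.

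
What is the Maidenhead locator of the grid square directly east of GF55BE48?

GF55be58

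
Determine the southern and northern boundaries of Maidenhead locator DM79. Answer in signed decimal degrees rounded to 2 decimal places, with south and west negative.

Field D=3, M=12: +3·20° lon, +12·10° lat → SW at lon -120°, lat 30°.
Square 7, 9: +7·2° lon, +9·1° lat → SW at lon -106°, lat 39°.
Cell spans 2° lon × 1° lat.
south 39.00, north 40.00.

39.00, 40.00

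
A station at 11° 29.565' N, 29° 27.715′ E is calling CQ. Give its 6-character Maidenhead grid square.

KK41rl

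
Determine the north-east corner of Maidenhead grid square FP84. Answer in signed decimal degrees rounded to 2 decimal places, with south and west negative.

Field F=5, P=15: +5·20° lon, +15·10° lat → SW at lon -80°, lat 60°.
Square 8, 4: +8·2° lon, +4·1° lat → SW at lon -64°, lat 64°.
Cell spans 2° lon × 1° lat. NE corner is SW corner plus one full cell.
latitude 65.00, longitude -62.00.

65.00, -62.00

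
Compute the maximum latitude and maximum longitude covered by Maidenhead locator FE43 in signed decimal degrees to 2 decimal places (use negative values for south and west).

Field F=5, E=4: +5·20° lon, +4·10° lat → SW at lon -80°, lat -50°.
Square 4, 3: +4·2° lon, +3·1° lat → SW at lon -72°, lat -47°.
Cell spans 2° lon × 1° lat. NE corner is SW corner plus one full cell.
latitude -46.00, longitude -70.00.

-46.00, -70.00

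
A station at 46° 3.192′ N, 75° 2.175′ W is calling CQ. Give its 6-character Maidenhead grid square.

FN26lb

Offset from 180°W / 90°S: lon 104.9638°, lat 136.0532°.
Field: lon ⌊104.9638/20⌋ = 5 → F; lat ⌊136.0532/10⌋ = 13 → N.
Square: lon ⌊4.9638/2⌋ = 2; lat ⌊6.0532/1⌋ = 6.
Subsquare: lon ⌊0.9638/0.0833333⌋ = 11 → l; lat ⌊0.0532/0.0416667⌋ = 1 → b.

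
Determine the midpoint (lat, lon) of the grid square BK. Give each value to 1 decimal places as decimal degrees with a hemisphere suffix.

Field B=1, K=10: +1·20° lon, +10·10° lat → SW at lon -160°, lat 10°.
Cell spans 20° lon × 10° lat. Centre is SW corner plus half of each.
latitude 15.0° N, longitude 150.0° W.

15.0° N, 150.0° W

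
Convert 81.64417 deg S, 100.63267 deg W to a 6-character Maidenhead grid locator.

DA98qi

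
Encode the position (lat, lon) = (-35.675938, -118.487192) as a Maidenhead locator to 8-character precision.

Add 180° to longitude and 90° to latitude: 61.51281, 54.32406.
Field: lon ⌊61.51281/20⌋ = 3 → D; lat ⌊54.32406/10⌋ = 5 → F.
Square: lon ⌊1.51281/2⌋ = 0; lat ⌊4.32406/1⌋ = 4.
Subsquare: lon ⌊1.51281/0.0833333⌋ = 18 → s; lat ⌊0.32406/0.0416667⌋ = 7 → h.
Extended square: lon ⌊0.01281/0.00833333⌋ = 1; lat ⌊0.03240/0.00416667⌋ = 7.

DF04sh17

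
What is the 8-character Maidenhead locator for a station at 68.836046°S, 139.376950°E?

Offset from 180°W / 90°S: lon 319.37695°, lat 21.16395°.
Field: lon ⌊319.37695/20⌋ = 15 → P; lat ⌊21.16395/10⌋ = 2 → C.
Square: lon ⌊19.37695/2⌋ = 9; lat ⌊1.16395/1⌋ = 1.
Subsquare: lon ⌊1.37695/0.0833333⌋ = 16 → q; lat ⌊0.16395/0.0416667⌋ = 3 → d.
Extended square: lon ⌊0.04362/0.00833333⌋ = 5; lat ⌊0.03895/0.00416667⌋ = 9.

PC91qd59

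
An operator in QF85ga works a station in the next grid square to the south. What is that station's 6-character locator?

QF84gx

Latitude subsquare a = 0; −1 → -1, wraps to 23 = x, carry into square.
Latitude square 5; −1 → 4.
The longitude characters are unchanged.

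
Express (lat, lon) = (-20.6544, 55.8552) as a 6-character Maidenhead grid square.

LG79wi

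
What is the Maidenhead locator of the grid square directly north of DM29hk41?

Latitude extended square 1; +1 → 2.
The longitude characters are unchanged.

DM29hk42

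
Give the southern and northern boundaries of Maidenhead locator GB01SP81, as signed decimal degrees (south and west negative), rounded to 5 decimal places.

-78.37083, -78.36667

Field G=6, B=1: +6·20° lon, +1·10° lat → SW at lon -60°, lat -80°.
Square 0, 1: +0·2° lon, +1·1° lat → SW at lon -60°, lat -79°.
Subsquare s=18, p=15: +18·0.0833333° lon, +15·0.0416667° lat → SW at lon -58.5°, lat -78.375°.
Extended square 8, 1: +8·0.00833333° lon, +1·0.00416667° lat → SW at lon -58.4333°, lat -78.3708°.
Cell spans 0.00833333° lon × 0.00416667° lat.
south -78.37083, north -78.36667.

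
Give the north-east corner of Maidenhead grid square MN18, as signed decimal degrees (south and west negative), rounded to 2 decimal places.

Field M=12, N=13: +12·20° lon, +13·10° lat → SW at lon 60°, lat 40°.
Square 1, 8: +1·2° lon, +8·1° lat → SW at lon 62°, lat 48°.
Cell spans 2° lon × 1° lat. NE corner is SW corner plus one full cell.
latitude 49.00, longitude 64.00.

49.00, 64.00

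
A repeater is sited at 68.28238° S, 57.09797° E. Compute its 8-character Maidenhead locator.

LC81nr12

Add 180° to longitude and 90° to latitude: 237.09797, 21.71762.
Field: 237.09797/20 → 11 → L, 21.71762/10 → 2 → C; chars LC.
Square: 17.09797/2 → 8, 1.71762/1 → 1; chars 81.
Subsquare: 1.09797/0.0833333 → 13 → n, 0.71762/0.0416667 → 17 → r; chars nr.
Extended square: 0.01464/0.00833333 → 1, 0.00929/0.00416667 → 2; chars 12.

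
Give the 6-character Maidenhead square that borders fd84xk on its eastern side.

FD94ak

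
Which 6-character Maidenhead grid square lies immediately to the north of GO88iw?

GO88ix

Latitude subsquare w = 22; +1 → 23 = x.
The longitude characters are unchanged.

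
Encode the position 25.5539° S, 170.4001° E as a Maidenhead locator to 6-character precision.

Offset from 180°W / 90°S: lon 350.4001°, lat 64.4461°.
Field (20°×10°, letters A–R): lon ⌊350.4001/20⌋ = 17 → R; lat ⌊64.4461/10⌋ = 6 → G.
Square (2°×1°, digits 0–9): lon ⌊10.4001/2⌋ = 5; lat ⌊4.4461/1⌋ = 4.
Subsquare (5′×2.5′, letters a–x): lon ⌊0.4001/0.0833333⌋ = 4 → e; lat ⌊0.4461/0.0416667⌋ = 10 → k.

RG54ek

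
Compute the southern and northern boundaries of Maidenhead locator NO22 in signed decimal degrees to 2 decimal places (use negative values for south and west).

Field N=13, O=14: +13·20° lon, +14·10° lat → SW at lon 80°, lat 50°.
Square 2, 2: +2·2° lon, +2·1° lat → SW at lon 84°, lat 52°.
Cell spans 2° lon × 1° lat.
south 52.00, north 53.00.

52.00, 53.00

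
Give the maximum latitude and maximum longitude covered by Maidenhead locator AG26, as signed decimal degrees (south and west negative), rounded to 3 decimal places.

-23.000, -174.000

Field A=0, G=6: +0·20° lon, +6·10° lat → SW at lon -180°, lat -30°.
Square 2, 6: +2·2° lon, +6·1° lat → SW at lon -176°, lat -24°.
Cell spans 2° lon × 1° lat. NE corner is SW corner plus one full cell.
latitude -23.000, longitude -174.000.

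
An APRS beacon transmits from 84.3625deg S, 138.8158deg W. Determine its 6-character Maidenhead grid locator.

Shift to the Maidenhead origin (180°W, 90°S): lon 41.1842, lat 5.6375.
Field: lon ⌊41.1842/20⌋ = 2 → C; lat ⌊5.6375/10⌋ = 0 → A.
Square: lon ⌊1.1842/2⌋ = 0; lat ⌊5.6375/1⌋ = 5.
Subsquare: lon ⌊1.1842/0.0833333⌋ = 14 → o; lat ⌊0.6375/0.0416667⌋ = 15 → p.

CA05op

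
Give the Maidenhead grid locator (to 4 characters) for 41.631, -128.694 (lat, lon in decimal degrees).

CN51

Add 180° to longitude and 90° to latitude: 51.31, 131.63.
Field: lon ⌊51.31/20⌋ = 2 → C; lat ⌊131.63/10⌋ = 13 → N.
Square: lon ⌊11.31/2⌋ = 5; lat ⌊1.63/1⌋ = 1.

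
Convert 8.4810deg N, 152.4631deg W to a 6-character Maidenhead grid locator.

BJ38sl

Add 180° to longitude and 90° to latitude: 27.5369, 98.4810.
Field (20°×10°, letters A–R): lon ⌊27.5369/20⌋ = 1 → B; lat ⌊98.4810/10⌋ = 9 → J.
Square (2°×1°, digits 0–9): lon ⌊7.5369/2⌋ = 3; lat ⌊8.4810/1⌋ = 8.
Subsquare (5′×2.5′, letters a–x): lon ⌊1.5369/0.0833333⌋ = 18 → s; lat ⌊0.4810/0.0416667⌋ = 11 → l.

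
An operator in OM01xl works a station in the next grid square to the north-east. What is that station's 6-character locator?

OM11am

Longitude subsquare x = 23; +1 → 24, wraps to 0 = a, carry into square.
Longitude square 0; +1 → 1.
Latitude subsquare l = 11; +1 → 12 = m.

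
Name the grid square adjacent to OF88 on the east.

OF98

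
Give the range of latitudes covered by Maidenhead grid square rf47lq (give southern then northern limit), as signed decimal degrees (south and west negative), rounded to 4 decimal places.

Field R=17, F=5: +17·20° lon, +5·10° lat → SW at lon 160°, lat -40°.
Square 4, 7: +4·2° lon, +7·1° lat → SW at lon 168°, lat -33°.
Subsquare l=11, q=16: +11·0.0833333° lon, +16·0.0416667° lat → SW at lon 168.917°, lat -32.3333°.
Cell spans 0.0833333° lon × 0.0416667° lat.
south -32.3333, north -32.2917.

-32.3333, -32.2917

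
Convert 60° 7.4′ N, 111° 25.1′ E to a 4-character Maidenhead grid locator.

OP50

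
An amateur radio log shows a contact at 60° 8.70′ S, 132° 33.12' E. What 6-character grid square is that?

Offset from 180°W / 90°S: lon 312.5520°, lat 29.8550°.
Field: lon ⌊312.5520/20⌋ = 15 → P; lat ⌊29.8550/10⌋ = 2 → C.
Square: lon ⌊12.5520/2⌋ = 6; lat ⌊9.8550/1⌋ = 9.
Subsquare: lon ⌊0.5520/0.0833333⌋ = 6 → g; lat ⌊0.8550/0.0416667⌋ = 20 → u.

PC69gu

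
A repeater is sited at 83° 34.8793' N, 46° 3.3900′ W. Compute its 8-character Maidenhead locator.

GR63xn39

Shift to the Maidenhead origin (180°W, 90°S): lon 133.94350, lat 173.58132.
Field: 133.94350/20 → 6 → G, 173.58132/10 → 17 → R; chars GR.
Square: 13.94350/2 → 6, 3.58132/1 → 3; chars 63.
Subsquare: 1.94350/0.0833333 → 23 → x, 0.58132/0.0416667 → 13 → n; chars xn.
Extended square: 0.02683/0.00833333 → 3, 0.03966/0.00416667 → 9; chars 39.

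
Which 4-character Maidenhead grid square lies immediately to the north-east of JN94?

Longitude square 9; +1 → 10, wraps to 0, carry into field.
Longitude field J = 9; +1 → 10 = K.
Latitude square 4; +1 → 5.

KN05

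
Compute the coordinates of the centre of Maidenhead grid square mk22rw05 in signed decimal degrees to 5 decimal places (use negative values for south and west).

12.93958, 65.42083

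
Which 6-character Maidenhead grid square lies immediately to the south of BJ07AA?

Latitude subsquare a = 0; −1 → -1, wraps to 23 = x, carry into square.
Latitude square 7; −1 → 6.
The longitude characters are unchanged.

BJ06ax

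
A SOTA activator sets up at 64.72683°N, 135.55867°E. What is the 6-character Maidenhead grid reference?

PP74sr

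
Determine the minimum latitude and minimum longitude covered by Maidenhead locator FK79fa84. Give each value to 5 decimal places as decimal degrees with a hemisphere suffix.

19.01667° N, 65.51667° W

Field F=5, K=10: +5·20° lon, +10·10° lat → SW at lon -80°, lat 10°.
Square 7, 9: +7·2° lon, +9·1° lat → SW at lon -66°, lat 19°.
Subsquare f=5, a=0: +5·0.0833333° lon, +0·0.0416667° lat → SW at lon -65.5833°, lat 19°.
Extended square 8, 4: +8·0.00833333° lon, +4·0.00416667° lat → SW at lon -65.5167°, lat 19.0167°.
latitude 19.01667° N, longitude 65.51667° W.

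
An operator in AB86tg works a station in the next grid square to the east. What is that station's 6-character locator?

AB86ug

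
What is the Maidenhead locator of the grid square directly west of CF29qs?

Longitude subsquare q = 16; −1 → 15 = p.
The latitude characters are unchanged.

CF29ps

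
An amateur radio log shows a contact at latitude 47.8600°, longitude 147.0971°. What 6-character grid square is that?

QN37nu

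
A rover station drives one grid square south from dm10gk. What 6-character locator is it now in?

Latitude subsquare k = 10; −1 → 9 = j.
The longitude characters are unchanged.

DM10gj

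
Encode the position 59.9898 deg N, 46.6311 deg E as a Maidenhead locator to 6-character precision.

LO39hx

Add 180° to longitude and 90° to latitude: 226.6311, 149.9898.
Field: lon ⌊226.6311/20⌋ = 11 → L; lat ⌊149.9898/10⌋ = 14 → O.
Square: lon ⌊6.6311/2⌋ = 3; lat ⌊9.9898/1⌋ = 9.
Subsquare: lon ⌊0.6311/0.0833333⌋ = 7 → h; lat ⌊0.9898/0.0416667⌋ = 23 → x.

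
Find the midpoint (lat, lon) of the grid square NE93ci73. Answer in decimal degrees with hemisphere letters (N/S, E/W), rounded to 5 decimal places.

Field N=13, E=4: +13·20° lon, +4·10° lat → SW at lon 80°, lat -50°.
Square 9, 3: +9·2° lon, +3·1° lat → SW at lon 98°, lat -47°.
Subsquare c=2, i=8: +2·0.0833333° lon, +8·0.0416667° lat → SW at lon 98.1667°, lat -46.6667°.
Extended square 7, 3: +7·0.00833333° lon, +3·0.00416667° lat → SW at lon 98.225°, lat -46.6542°.
Cell spans 0.00833333° lon × 0.00416667° lat. Centre is SW corner plus half of each.
latitude 46.65208° S, longitude 98.22917° E.

46.65208° S, 98.22917° E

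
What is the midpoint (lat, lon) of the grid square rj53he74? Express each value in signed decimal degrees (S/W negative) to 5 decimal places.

3.18542, 170.64583

Field R=17, J=9: +17·20° lon, +9·10° lat → SW at lon 160°, lat 0°.
Square 5, 3: +5·2° lon, +3·1° lat → SW at lon 170°, lat 3°.
Subsquare h=7, e=4: +7·0.0833333° lon, +4·0.0416667° lat → SW at lon 170.583°, lat 3.16667°.
Extended square 7, 4: +7·0.00833333° lon, +4·0.00416667° lat → SW at lon 170.642°, lat 3.18333°.
Cell spans 0.00833333° lon × 0.00416667° lat. Centre is SW corner plus half of each.
latitude 3.18542, longitude 170.64583.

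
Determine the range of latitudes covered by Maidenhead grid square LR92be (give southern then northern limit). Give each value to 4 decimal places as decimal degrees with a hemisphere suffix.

82.1667° N, 82.2083° N

Field L=11, R=17: +11·20° lon, +17·10° lat → SW at lon 40°, lat 80°.
Square 9, 2: +9·2° lon, +2·1° lat → SW at lon 58°, lat 82°.
Subsquare b=1, e=4: +1·0.0833333° lon, +4·0.0416667° lat → SW at lon 58.0833°, lat 82.1667°.
Cell spans 0.0833333° lon × 0.0416667° lat.
south 82.1667° N, north 82.2083° N.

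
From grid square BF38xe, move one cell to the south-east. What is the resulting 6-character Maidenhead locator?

Longitude subsquare x = 23; +1 → 24, wraps to 0 = a, carry into square.
Longitude square 3; +1 → 4.
Latitude subsquare e = 4; −1 → 3 = d.

BF48ad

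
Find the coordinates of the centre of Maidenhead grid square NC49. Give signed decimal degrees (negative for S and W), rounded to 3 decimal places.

Field N=13, C=2: +13·20° lon, +2·10° lat → SW at lon 80°, lat -70°.
Square 4, 9: +4·2° lon, +9·1° lat → SW at lon 88°, lat -61°.
Cell spans 2° lon × 1° lat. Centre is SW corner plus half of each.
latitude -60.500, longitude 89.000.

-60.500, 89.000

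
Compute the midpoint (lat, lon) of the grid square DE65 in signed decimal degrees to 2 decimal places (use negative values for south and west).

Field D=3, E=4: +3·20° lon, +4·10° lat → SW at lon -120°, lat -50°.
Square 6, 5: +6·2° lon, +5·1° lat → SW at lon -108°, lat -45°.
Cell spans 2° lon × 1° lat. Centre is SW corner plus half of each.
latitude -44.50, longitude -107.00.

-44.50, -107.00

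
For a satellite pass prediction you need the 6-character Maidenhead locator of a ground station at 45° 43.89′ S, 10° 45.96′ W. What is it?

IE44og

Shift to the Maidenhead origin (180°W, 90°S): lon 169.2340, lat 44.2685.
Field: 169.2340/20 → 8 → I, 44.2685/10 → 4 → E; chars IE.
Square: 9.2340/2 → 4, 4.2685/1 → 4; chars 44.
Subsquare: 1.2340/0.0833333 → 14 → o, 0.2685/0.0416667 → 6 → g; chars og.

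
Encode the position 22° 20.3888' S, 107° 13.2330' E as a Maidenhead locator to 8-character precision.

Add 180° to longitude and 90° to latitude: 287.22055, 67.66019.
Field: 287.22055/20 → 14 → O, 67.66019/10 → 6 → G; chars OG.
Square: 7.22055/2 → 3, 7.66019/1 → 7; chars 37.
Subsquare: 1.22055/0.0833333 → 14 → o, 0.66019/0.0416667 → 15 → p; chars op.
Extended square: 0.05388/0.00833333 → 6, 0.03519/0.00416667 → 8; chars 68.

OG37op68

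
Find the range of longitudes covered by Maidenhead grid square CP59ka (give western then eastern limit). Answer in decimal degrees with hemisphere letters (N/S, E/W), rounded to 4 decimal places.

Field C=2, P=15: +2·20° lon, +15·10° lat → SW at lon -140°, lat 60°.
Square 5, 9: +5·2° lon, +9·1° lat → SW at lon -130°, lat 69°.
Subsquare k=10, a=0: +10·0.0833333° lon, +0·0.0416667° lat → SW at lon -129.167°, lat 69°.
Cell spans 0.0833333° lon × 0.0416667° lat.
west 129.1667° W, east 129.0833° W.

129.1667° W, 129.0833° W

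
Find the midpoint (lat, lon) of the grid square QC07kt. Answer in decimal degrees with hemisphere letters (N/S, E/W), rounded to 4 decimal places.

Field Q=16, C=2: +16·20° lon, +2·10° lat → SW at lon 140°, lat -70°.
Square 0, 7: +0·2° lon, +7·1° lat → SW at lon 140°, lat -63°.
Subsquare k=10, t=19: +10·0.0833333° lon, +19·0.0416667° lat → SW at lon 140.833°, lat -62.2083°.
Cell spans 0.0833333° lon × 0.0416667° lat. Centre is SW corner plus half of each.
latitude 62.1875° S, longitude 140.8750° E.

62.1875° S, 140.8750° E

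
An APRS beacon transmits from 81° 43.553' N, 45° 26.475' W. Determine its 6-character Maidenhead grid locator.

GR71gr

Shift to the Maidenhead origin (180°W, 90°S): lon 134.5588, lat 171.7259.
Field (20°×10°, letters A–R): lon ⌊134.5588/20⌋ = 6 → G; lat ⌊171.7259/10⌋ = 17 → R.
Square (2°×1°, digits 0–9): lon ⌊14.5588/2⌋ = 7; lat ⌊1.7259/1⌋ = 1.
Subsquare (5′×2.5′, letters a–x): lon ⌊0.5588/0.0833333⌋ = 6 → g; lat ⌊0.7259/0.0416667⌋ = 17 → r.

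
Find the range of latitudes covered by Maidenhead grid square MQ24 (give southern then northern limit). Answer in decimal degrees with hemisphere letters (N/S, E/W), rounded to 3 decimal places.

74.000° N, 75.000° N

Field M=12, Q=16: +12·20° lon, +16·10° lat → SW at lon 60°, lat 70°.
Square 2, 4: +2·2° lon, +4·1° lat → SW at lon 64°, lat 74°.
Cell spans 2° lon × 1° lat.
south 74.000° N, north 75.000° N.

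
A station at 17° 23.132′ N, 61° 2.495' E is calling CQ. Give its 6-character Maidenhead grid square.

MK07mj

Offset from 180°W / 90°S: lon 241.0416°, lat 107.3855°.
Field: 241.0416/20 → 12 → M, 107.3855/10 → 10 → K; chars MK.
Square: 1.0416/2 → 0, 7.3855/1 → 7; chars 07.
Subsquare: 1.0416/0.0833333 → 12 → m, 0.3855/0.0416667 → 9 → j; chars mj.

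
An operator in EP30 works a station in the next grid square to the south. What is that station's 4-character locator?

EO39

Latitude square 0; −1 → -1, wraps to 9, carry into field.
Latitude field P = 15; −1 → 14 = O.
The longitude characters are unchanged.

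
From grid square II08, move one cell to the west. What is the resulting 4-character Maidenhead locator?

HI98

Longitude square 0; −1 → -1, wraps to 9, carry into field.
Longitude field I = 8; −1 → 7 = H.
The latitude characters are unchanged.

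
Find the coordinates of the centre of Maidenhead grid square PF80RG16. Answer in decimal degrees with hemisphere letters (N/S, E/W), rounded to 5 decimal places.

Field P=15, F=5: +15·20° lon, +5·10° lat → SW at lon 120°, lat -40°.
Square 8, 0: +8·2° lon, +0·1° lat → SW at lon 136°, lat -40°.
Subsquare r=17, g=6: +17·0.0833333° lon, +6·0.0416667° lat → SW at lon 137.417°, lat -39.75°.
Extended square 1, 6: +1·0.00833333° lon, +6·0.00416667° lat → SW at lon 137.425°, lat -39.725°.
Cell spans 0.00833333° lon × 0.00416667° lat. Centre is SW corner plus half of each.
latitude 39.72292° S, longitude 137.42917° E.

39.72292° S, 137.42917° E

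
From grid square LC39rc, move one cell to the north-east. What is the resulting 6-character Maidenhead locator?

Longitude subsquare r = 17; +1 → 18 = s.
Latitude subsquare c = 2; +1 → 3 = d.

LC39sd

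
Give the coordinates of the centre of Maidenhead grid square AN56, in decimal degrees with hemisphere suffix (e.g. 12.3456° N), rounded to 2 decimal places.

46.50° N, 169.00° W

Field A=0, N=13: +0·20° lon, +13·10° lat → SW at lon -180°, lat 40°.
Square 5, 6: +5·2° lon, +6·1° lat → SW at lon -170°, lat 46°.
Cell spans 2° lon × 1° lat. Centre is SW corner plus half of each.
latitude 46.50° N, longitude 169.00° W.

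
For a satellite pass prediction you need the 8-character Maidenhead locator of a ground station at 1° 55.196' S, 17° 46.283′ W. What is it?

II18cb79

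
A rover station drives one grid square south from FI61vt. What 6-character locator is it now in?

FI61vs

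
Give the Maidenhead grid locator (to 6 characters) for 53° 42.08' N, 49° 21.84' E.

LO43qq

Shift to the Maidenhead origin (180°W, 90°S): lon 229.3640, lat 143.7013.
Field: 229.3640/20 → 11 → L, 143.7013/10 → 14 → O; chars LO.
Square: 9.3640/2 → 4, 3.7013/1 → 3; chars 43.
Subsquare: 1.3640/0.0833333 → 16 → q, 0.7013/0.0416667 → 16 → q; chars qq.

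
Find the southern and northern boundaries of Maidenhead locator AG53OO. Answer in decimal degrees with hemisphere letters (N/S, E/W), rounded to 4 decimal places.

26.4167° S, 26.3750° S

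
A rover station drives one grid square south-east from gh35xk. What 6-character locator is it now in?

GH45aj

Longitude subsquare x = 23; +1 → 24, wraps to 0 = a, carry into square.
Longitude square 3; +1 → 4.
Latitude subsquare k = 10; −1 → 9 = j.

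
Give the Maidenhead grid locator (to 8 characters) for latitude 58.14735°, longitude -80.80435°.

Offset from 180°W / 90°S: lon 99.19565°, lat 148.14735°.
Field (20°×10°, letters A–R): 99.19565/20 → 4 → E, 148.14735/10 → 14 → O; chars EO.
Square (2°×1°, digits 0–9): 19.19565/2 → 9, 8.14735/1 → 8; chars 98.
Subsquare (5′×2.5′, letters a–x): 1.19565/0.0833333 → 14 → o, 0.14735/0.0416667 → 3 → d; chars od.
Extended square (30″×15″, digits 0–9): 0.02898/0.00833333 → 3, 0.02235/0.00416667 → 5; chars 35.

EO98od35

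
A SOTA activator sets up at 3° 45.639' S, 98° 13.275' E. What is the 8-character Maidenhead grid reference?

Add 180° to longitude and 90° to latitude: 278.22125, 86.23935.
Field: 278.22125/20 → 13 → N, 86.23935/10 → 8 → I; chars NI.
Square: 18.22125/2 → 9, 6.23935/1 → 6; chars 96.
Subsquare: 0.22125/0.0833333 → 2 → c, 0.23935/0.0416667 → 5 → f; chars cf.
Extended square: 0.05458/0.00833333 → 6, 0.03102/0.00416667 → 7; chars 67.

NI96cf67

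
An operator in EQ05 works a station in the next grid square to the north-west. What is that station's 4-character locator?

DQ96

Longitude square 0; −1 → -1, wraps to 9, carry into field.
Longitude field E = 4; −1 → 3 = D.
Latitude square 5; +1 → 6.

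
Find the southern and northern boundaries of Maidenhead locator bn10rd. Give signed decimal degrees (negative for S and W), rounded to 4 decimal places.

Field B=1, N=13: +1·20° lon, +13·10° lat → SW at lon -160°, lat 40°.
Square 1, 0: +1·2° lon, +0·1° lat → SW at lon -158°, lat 40°.
Subsquare r=17, d=3: +17·0.0833333° lon, +3·0.0416667° lat → SW at lon -156.583°, lat 40.125°.
Cell spans 0.0833333° lon × 0.0416667° lat.
south 40.1250, north 40.1667.

40.1250, 40.1667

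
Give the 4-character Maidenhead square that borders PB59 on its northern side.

PC50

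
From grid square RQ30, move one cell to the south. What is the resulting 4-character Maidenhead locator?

Latitude square 0; −1 → -1, wraps to 9, carry into field.
Latitude field Q = 16; −1 → 15 = P.
The longitude characters are unchanged.

RP39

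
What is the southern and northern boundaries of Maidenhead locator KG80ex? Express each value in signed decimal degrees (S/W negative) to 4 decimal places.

-29.0417, -29.0000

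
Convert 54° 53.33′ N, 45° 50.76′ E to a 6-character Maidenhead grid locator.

LO24wv

Add 180° to longitude and 90° to latitude: 225.8460, 144.8888.
Field (20°×10°, letters A–R): lon ⌊225.8460/20⌋ = 11 → L; lat ⌊144.8888/10⌋ = 14 → O.
Square (2°×1°, digits 0–9): lon ⌊5.8460/2⌋ = 2; lat ⌊4.8888/1⌋ = 4.
Subsquare (5′×2.5′, letters a–x): lon ⌊1.8460/0.0833333⌋ = 22 → w; lat ⌊0.8888/0.0416667⌋ = 21 → v.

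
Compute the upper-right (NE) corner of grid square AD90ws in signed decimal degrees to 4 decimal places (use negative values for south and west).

Field A=0, D=3: +0·20° lon, +3·10° lat → SW at lon -180°, lat -60°.
Square 9, 0: +9·2° lon, +0·1° lat → SW at lon -162°, lat -60°.
Subsquare w=22, s=18: +22·0.0833333° lon, +18·0.0416667° lat → SW at lon -160.167°, lat -59.25°.
Cell spans 0.0833333° lon × 0.0416667° lat. NE corner is SW corner plus one full cell.
latitude -59.2083, longitude -160.0833.

-59.2083, -160.0833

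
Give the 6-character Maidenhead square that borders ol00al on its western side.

NL90xl

Longitude subsquare a = 0; −1 → -1, wraps to 23 = x, carry into square.
Longitude square 0; −1 → -1, wraps to 9, carry into field.
Longitude field O = 14; −1 → 13 = N.
The latitude characters are unchanged.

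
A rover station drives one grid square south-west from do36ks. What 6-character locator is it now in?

DO36jr

Longitude subsquare k = 10; −1 → 9 = j.
Latitude subsquare s = 18; −1 → 17 = r.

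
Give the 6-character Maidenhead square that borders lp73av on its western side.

LP63xv

Longitude subsquare a = 0; −1 → -1, wraps to 23 = x, carry into square.
Longitude square 7; −1 → 6.
The latitude characters are unchanged.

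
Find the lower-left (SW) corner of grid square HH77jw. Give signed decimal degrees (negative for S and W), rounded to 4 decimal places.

Field H=7, H=7: +7·20° lon, +7·10° lat → SW at lon -40°, lat -20°.
Square 7, 7: +7·2° lon, +7·1° lat → SW at lon -26°, lat -13°.
Subsquare j=9, w=22: +9·0.0833333° lon, +22·0.0416667° lat → SW at lon -25.25°, lat -12.0833°.
latitude -12.0833, longitude -25.2500.

-12.0833, -25.2500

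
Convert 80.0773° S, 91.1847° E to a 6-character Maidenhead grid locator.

NA59ow

Shift to the Maidenhead origin (180°W, 90°S): lon 271.1847, lat 9.9227.
Field: 271.1847/20 → 13 → N, 9.9227/10 → 0 → A; chars NA.
Square: 11.1847/2 → 5, 9.9227/1 → 9; chars 59.
Subsquare: 1.1847/0.0833333 → 14 → o, 0.9227/0.0416667 → 22 → w; chars ow.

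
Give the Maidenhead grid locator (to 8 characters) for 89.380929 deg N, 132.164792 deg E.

Offset from 180°W / 90°S: lon 312.16479°, lat 179.38093°.
Field: 312.16479/20 → 15 → P, 179.38093/10 → 17 → R; chars PR.
Square: 12.16479/2 → 6, 9.38093/1 → 9; chars 69.
Subsquare: 0.16479/0.0833333 → 1 → b, 0.38093/0.0416667 → 9 → j; chars bj.
Extended square: 0.08146/0.00833333 → 9, 0.00593/0.00416667 → 1; chars 91.

PR69bj91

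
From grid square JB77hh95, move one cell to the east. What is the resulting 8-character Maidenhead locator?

Longitude extended square 9; +1 → 10, wraps to 0, carry into subsquare.
Longitude subsquare h = 7; +1 → 8 = i.
The latitude characters are unchanged.

JB77ih05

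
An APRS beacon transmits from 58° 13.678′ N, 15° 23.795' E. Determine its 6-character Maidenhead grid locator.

JO78qf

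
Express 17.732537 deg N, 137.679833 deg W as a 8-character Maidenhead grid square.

CK17dr85

Shift to the Maidenhead origin (180°W, 90°S): lon 42.32017, lat 107.73254.
Field (20°×10°, letters A–R): 42.32017/20 → 2 → C, 107.73254/10 → 10 → K; chars CK.
Square (2°×1°, digits 0–9): 2.32017/2 → 1, 7.73254/1 → 7; chars 17.
Subsquare (5′×2.5′, letters a–x): 0.32017/0.0833333 → 3 → d, 0.73254/0.0416667 → 17 → r; chars dr.
Extended square (30″×15″, digits 0–9): 0.07017/0.00833333 → 8, 0.02420/0.00416667 → 5; chars 85.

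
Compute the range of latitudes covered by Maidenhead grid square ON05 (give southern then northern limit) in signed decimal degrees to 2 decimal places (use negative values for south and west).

45.00, 46.00

Field O=14, N=13: +14·20° lon, +13·10° lat → SW at lon 100°, lat 40°.
Square 0, 5: +0·2° lon, +5·1° lat → SW at lon 100°, lat 45°.
Cell spans 2° lon × 1° lat.
south 45.00, north 46.00.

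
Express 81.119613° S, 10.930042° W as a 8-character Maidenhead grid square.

Offset from 180°W / 90°S: lon 169.06996°, lat 8.88039°.
Field: 169.06996/20 → 8 → I, 8.88039/10 → 0 → A; chars IA.
Square: 9.06996/2 → 4, 8.88039/1 → 8; chars 48.
Subsquare: 1.06996/0.0833333 → 12 → m, 0.88039/0.0416667 → 21 → v; chars mv.
Extended square: 0.06996/0.00833333 → 8, 0.00539/0.00416667 → 1; chars 81.

IA48mv81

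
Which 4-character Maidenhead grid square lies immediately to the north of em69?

EN60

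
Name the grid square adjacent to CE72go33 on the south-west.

CE72go22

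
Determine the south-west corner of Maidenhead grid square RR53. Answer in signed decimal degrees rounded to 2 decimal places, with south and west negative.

83.00, 170.00

Field R=17, R=17: +17·20° lon, +17·10° lat → SW at lon 160°, lat 80°.
Square 5, 3: +5·2° lon, +3·1° lat → SW at lon 170°, lat 83°.
latitude 83.00, longitude 170.00.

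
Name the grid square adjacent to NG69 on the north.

Latitude square 9; +1 → 10, wraps to 0, carry into field.
Latitude field G = 6; +1 → 7 = H.
The longitude characters are unchanged.

NH60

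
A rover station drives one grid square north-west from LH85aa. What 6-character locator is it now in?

LH75xb

Longitude subsquare a = 0; −1 → -1, wraps to 23 = x, carry into square.
Longitude square 8; −1 → 7.
Latitude subsquare a = 0; +1 → 1 = b.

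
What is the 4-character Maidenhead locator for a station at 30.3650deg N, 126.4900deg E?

Shift to the Maidenhead origin (180°W, 90°S): lon 306.49, lat 120.36.
Field (20°×10°, letters A–R): 306.49/20 → 15 → P, 120.36/10 → 12 → M; chars PM.
Square (2°×1°, digits 0–9): 6.49/2 → 3, 0.36/1 → 0; chars 30.

PM30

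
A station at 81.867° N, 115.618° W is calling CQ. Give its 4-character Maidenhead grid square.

Offset from 180°W / 90°S: lon 64.38°, lat 171.87°.
Field: lon ⌊64.38/20⌋ = 3 → D; lat ⌊171.87/10⌋ = 17 → R.
Square: lon ⌊4.38/2⌋ = 2; lat ⌊1.87/1⌋ = 1.

DR21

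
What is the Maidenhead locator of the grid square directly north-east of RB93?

Longitude square 9; +1 → 10, wraps to 0, carry into field.
Longitude field R = 17; +1 → 18, wraps to 0 = A, wrapping around the antimeridian.
Latitude square 3; +1 → 4.

AB04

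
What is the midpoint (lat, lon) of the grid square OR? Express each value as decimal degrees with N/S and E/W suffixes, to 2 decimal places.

85.00° N, 110.00° E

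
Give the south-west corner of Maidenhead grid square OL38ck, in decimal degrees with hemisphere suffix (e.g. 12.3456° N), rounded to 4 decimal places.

28.4167° N, 106.1667° E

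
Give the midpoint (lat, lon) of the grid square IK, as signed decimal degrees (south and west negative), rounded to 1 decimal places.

15.0, -10.0

Field I=8, K=10: +8·20° lon, +10·10° lat → SW at lon -20°, lat 10°.
Cell spans 20° lon × 10° lat. Centre is SW corner plus half of each.
latitude 15.0, longitude -10.0.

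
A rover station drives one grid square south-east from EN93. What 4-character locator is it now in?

Longitude square 9; +1 → 10, wraps to 0, carry into field.
Longitude field E = 4; +1 → 5 = F.
Latitude square 3; −1 → 2.

FN02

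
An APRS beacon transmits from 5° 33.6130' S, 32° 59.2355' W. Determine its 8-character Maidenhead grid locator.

HI34mk15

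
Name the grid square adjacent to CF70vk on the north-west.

Longitude subsquare v = 21; −1 → 20 = u.
Latitude subsquare k = 10; +1 → 11 = l.

CF70ul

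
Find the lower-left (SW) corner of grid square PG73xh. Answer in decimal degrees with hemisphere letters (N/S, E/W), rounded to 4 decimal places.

Field P=15, G=6: +15·20° lon, +6·10° lat → SW at lon 120°, lat -30°.
Square 7, 3: +7·2° lon, +3·1° lat → SW at lon 134°, lat -27°.
Subsquare x=23, h=7: +23·0.0833333° lon, +7·0.0416667° lat → SW at lon 135.917°, lat -26.7083°.
latitude 26.7083° S, longitude 135.9167° E.

26.7083° S, 135.9167° E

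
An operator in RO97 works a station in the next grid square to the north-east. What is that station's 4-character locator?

AO08

Longitude square 9; +1 → 10, wraps to 0, carry into field.
Longitude field R = 17; +1 → 18, wraps to 0 = A, wrapping around the antimeridian.
Latitude square 7; +1 → 8.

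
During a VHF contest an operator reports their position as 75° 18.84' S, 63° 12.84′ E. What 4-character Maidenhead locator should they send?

MB14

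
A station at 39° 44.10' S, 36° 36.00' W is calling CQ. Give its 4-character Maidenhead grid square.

Add 180° to longitude and 90° to latitude: 143.40, 50.27.
Field: lon ⌊143.40/20⌋ = 7 → H; lat ⌊50.27/10⌋ = 5 → F.
Square: lon ⌊3.40/2⌋ = 1; lat ⌊0.27/1⌋ = 0.

HF10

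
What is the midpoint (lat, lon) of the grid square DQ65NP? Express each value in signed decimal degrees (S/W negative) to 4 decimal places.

Field D=3, Q=16: +3·20° lon, +16·10° lat → SW at lon -120°, lat 70°.
Square 6, 5: +6·2° lon, +5·1° lat → SW at lon -108°, lat 75°.
Subsquare n=13, p=15: +13·0.0833333° lon, +15·0.0416667° lat → SW at lon -106.917°, lat 75.625°.
Cell spans 0.0833333° lon × 0.0416667° lat. Centre is SW corner plus half of each.
latitude 75.6458, longitude -106.8750.

75.6458, -106.8750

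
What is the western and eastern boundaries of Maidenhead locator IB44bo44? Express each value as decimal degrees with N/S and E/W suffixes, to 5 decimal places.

Field I=8, B=1: +8·20° lon, +1·10° lat → SW at lon -20°, lat -80°.
Square 4, 4: +4·2° lon, +4·1° lat → SW at lon -12°, lat -76°.
Subsquare b=1, o=14: +1·0.0833333° lon, +14·0.0416667° lat → SW at lon -11.9167°, lat -75.4167°.
Extended square 4, 4: +4·0.00833333° lon, +4·0.00416667° lat → SW at lon -11.8833°, lat -75.4°.
Cell spans 0.00833333° lon × 0.00416667° lat.
west 11.88333° W, east 11.87500° W.

11.88333° W, 11.87500° W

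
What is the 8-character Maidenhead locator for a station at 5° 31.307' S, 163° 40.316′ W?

Shift to the Maidenhead origin (180°W, 90°S): lon 16.32807, lat 84.47822.
Field (20°×10°, letters A–R): 16.32807/20 → 0 → A, 84.47822/10 → 8 → I; chars AI.
Square (2°×1°, digits 0–9): 16.32807/2 → 8, 4.47822/1 → 4; chars 84.
Subsquare (5′×2.5′, letters a–x): 0.32807/0.0833333 → 3 → d, 0.47822/0.0416667 → 11 → l; chars dl.
Extended square (30″×15″, digits 0–9): 0.07807/0.00833333 → 9, 0.01988/0.00416667 → 4; chars 94.

AI84dl94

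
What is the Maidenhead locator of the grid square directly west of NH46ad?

NH36xd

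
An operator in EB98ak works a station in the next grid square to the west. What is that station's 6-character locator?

EB88xk

Longitude subsquare a = 0; −1 → -1, wraps to 23 = x, carry into square.
Longitude square 9; −1 → 8.
The latitude characters are unchanged.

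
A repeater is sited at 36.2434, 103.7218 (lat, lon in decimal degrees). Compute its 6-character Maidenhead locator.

Add 180° to longitude and 90° to latitude: 283.7218, 126.2434.
Field: 283.7218/20 → 14 → O, 126.2434/10 → 12 → M; chars OM.
Square: 3.7218/2 → 1, 6.2434/1 → 6; chars 16.
Subsquare: 1.7218/0.0833333 → 20 → u, 0.2434/0.0416667 → 5 → f; chars uf.

OM16uf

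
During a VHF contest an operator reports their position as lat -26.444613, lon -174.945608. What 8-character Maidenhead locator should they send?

Shift to the Maidenhead origin (180°W, 90°S): lon 5.05439, lat 63.55539.
Field (20°×10°, letters A–R): lon ⌊5.05439/20⌋ = 0 → A; lat ⌊63.55539/10⌋ = 6 → G.
Square (2°×1°, digits 0–9): lon ⌊5.05439/2⌋ = 2; lat ⌊3.55539/1⌋ = 3.
Subsquare (5′×2.5′, letters a–x): lon ⌊1.05439/0.0833333⌋ = 12 → m; lat ⌊0.55539/0.0416667⌋ = 13 → n.
Extended square (30″×15″, digits 0–9): lon ⌊0.05439/0.00833333⌋ = 6; lat ⌊0.01372/0.00416667⌋ = 3.

AG23mn63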